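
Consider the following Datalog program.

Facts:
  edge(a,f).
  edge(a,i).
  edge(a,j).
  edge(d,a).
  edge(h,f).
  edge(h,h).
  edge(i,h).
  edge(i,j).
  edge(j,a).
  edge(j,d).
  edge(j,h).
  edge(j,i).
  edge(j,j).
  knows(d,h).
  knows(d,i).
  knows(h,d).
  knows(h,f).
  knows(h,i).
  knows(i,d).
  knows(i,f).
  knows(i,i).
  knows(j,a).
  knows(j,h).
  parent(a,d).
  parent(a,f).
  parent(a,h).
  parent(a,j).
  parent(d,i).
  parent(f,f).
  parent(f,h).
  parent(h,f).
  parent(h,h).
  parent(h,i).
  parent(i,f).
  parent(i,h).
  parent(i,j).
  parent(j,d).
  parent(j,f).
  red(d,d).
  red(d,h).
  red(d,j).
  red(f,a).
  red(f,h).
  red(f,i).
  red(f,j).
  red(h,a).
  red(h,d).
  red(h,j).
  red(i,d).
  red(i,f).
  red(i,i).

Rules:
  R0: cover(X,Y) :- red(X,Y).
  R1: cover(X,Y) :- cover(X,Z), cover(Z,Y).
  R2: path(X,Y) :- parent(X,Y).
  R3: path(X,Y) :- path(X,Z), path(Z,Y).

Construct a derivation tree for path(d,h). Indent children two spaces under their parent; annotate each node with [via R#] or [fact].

path(d,h)  [via R3]
  path(d,i)  [via R2]
    parent(d,i)  [fact]
  path(i,h)  [via R2]
    parent(i,h)  [fact]

round 1: derive path(a,d) via R2 from parent(a,d)
round 1: derive path(a,f) via R2 from parent(a,f)
round 1: derive path(a,h) via R2 from parent(a,h)
round 1: derive path(a,j) via R2 from parent(a,j)
round 1: derive path(d,i) via R2 from parent(d,i)
round 1: derive path(f,f) via R2 from parent(f,f)
round 1: derive path(f,h) via R2 from parent(f,h)
round 1: derive path(h,f) via R2 from parent(h,f)
round 1: derive path(h,h) via R2 from parent(h,h)
round 1: derive path(h,i) via R2 from parent(h,i)
round 1: derive path(i,f) via R2 from parent(i,f)
round 1: derive path(i,h) via R2 from parent(i,h)
round 1: derive path(i,j) via R2 from parent(i,j)
round 1: derive path(j,d) via R2 from parent(j,d)
round 1: derive path(j,f) via R2 from parent(j,f)
round 2: derive path(a,i) via R3 from path(a,d), path(d,i)
round 2: derive path(d,f) via R3 from path(d,i), path(i,f)
round 2: derive path(d,h) via R3 from path(d,i), path(i,h)
round 2: derive path(d,j) via R3 from path(d,i), path(i,j)
round 2: derive path(f,i) via R3 from path(f,h), path(h,i)
round 2: derive path(h,j) via R3 from path(h,i), path(i,j)
round 2: derive path(i,d) via R3 from path(i,j), path(j,d)
round 2: derive path(i,i) via R3 from path(i,h), path(h,i)
round 2: derive path(j,h) via R3 from path(j,f), path(f,h)
round 2: derive path(j,i) via R3 from path(j,d), path(d,i)
round 3: derive path(d,d) via R3 from path(d,i), path(i,d)
round 3: derive path(f,d) via R3 from path(f,i), path(i,d)
round 3: derive path(f,j) via R3 from path(f,h), path(h,j)
round 3: derive path(h,d) via R3 from path(h,i), path(i,d)
round 3: derive path(j,j) via R3 from path(j,d), path(d,j)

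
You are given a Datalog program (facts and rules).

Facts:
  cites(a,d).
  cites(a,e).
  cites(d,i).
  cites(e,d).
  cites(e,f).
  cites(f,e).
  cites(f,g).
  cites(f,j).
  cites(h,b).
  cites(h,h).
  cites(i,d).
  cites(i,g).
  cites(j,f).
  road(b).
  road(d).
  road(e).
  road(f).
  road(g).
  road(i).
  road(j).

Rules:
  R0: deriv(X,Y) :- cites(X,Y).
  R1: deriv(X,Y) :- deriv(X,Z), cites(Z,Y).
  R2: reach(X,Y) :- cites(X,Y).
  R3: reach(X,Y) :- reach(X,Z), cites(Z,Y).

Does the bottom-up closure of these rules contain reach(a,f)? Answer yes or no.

round 1: derive reach(a,d) via R2 from cites(a,d)
round 1: derive reach(a,e) via R2 from cites(a,e)
round 1: derive reach(d,i) via R2 from cites(d,i)
round 1: derive reach(e,d) via R2 from cites(e,d)
round 1: derive reach(e,f) via R2 from cites(e,f)
round 1: derive reach(f,e) via R2 from cites(f,e)
round 1: derive reach(f,g) via R2 from cites(f,g)
round 1: derive reach(f,j) via R2 from cites(f,j)
round 1: derive reach(h,b) via R2 from cites(h,b)
round 1: derive reach(h,h) via R2 from cites(h,h)
round 1: derive reach(i,d) via R2 from cites(i,d)
round 1: derive reach(i,g) via R2 from cites(i,g)
round 1: derive reach(j,f) via R2 from cites(j,f)
round 2: derive reach(a,f) via R3 from reach(a,e), cites(e,f)
round 2: derive reach(a,i) via R3 from reach(a,d), cites(d,i)
round 2: derive reach(d,d) via R3 from reach(d,i), cites(i,d)
round 2: derive reach(d,g) via R3 from reach(d,i), cites(i,g)
round 2: derive reach(e,e) via R3 from reach(e,f), cites(f,e)
round 2: derive reach(e,g) via R3 from reach(e,f), cites(f,g)
round 2: derive reach(e,i) via R3 from reach(e,d), cites(d,i)
round 2: derive reach(e,j) via R3 from reach(e,f), cites(f,j)
round 2: derive reach(f,d) via R3 from reach(f,e), cites(e,d)
round 2: derive reach(f,f) via R3 from reach(f,e), cites(e,f)
round 2: derive reach(i,i) via R3 from reach(i,d), cites(d,i)
round 2: derive reach(j,e) via R3 from reach(j,f), cites(f,e)
round 2: derive reach(j,g) via R3 from reach(j,f), cites(f,g)
round 2: derive reach(j,j) via R3 from reach(j,f), cites(f,j)
round 3: derive reach(a,g) via R3 from reach(a,f), cites(f,g)
round 3: derive reach(a,j) via R3 from reach(a,f), cites(f,j)
round 3: derive reach(f,i) via R3 from reach(f,d), cites(d,i)
round 3: derive reach(j,d) via R3 from reach(j,e), cites(e,d)
round 4: derive reach(j,i) via R3 from reach(j,d), cites(d,i)

yes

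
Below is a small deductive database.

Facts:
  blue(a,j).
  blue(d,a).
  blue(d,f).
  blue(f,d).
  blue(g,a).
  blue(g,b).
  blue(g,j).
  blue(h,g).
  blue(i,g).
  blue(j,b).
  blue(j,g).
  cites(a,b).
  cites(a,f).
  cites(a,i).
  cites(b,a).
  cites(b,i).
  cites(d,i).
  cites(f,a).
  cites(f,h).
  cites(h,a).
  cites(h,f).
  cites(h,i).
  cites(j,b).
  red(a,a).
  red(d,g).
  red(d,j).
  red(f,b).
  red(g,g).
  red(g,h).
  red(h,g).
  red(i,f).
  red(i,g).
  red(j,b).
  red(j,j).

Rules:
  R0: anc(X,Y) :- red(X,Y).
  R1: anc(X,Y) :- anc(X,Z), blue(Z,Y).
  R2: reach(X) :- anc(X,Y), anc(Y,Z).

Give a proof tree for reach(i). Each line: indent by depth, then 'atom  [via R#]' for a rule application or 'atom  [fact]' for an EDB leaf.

round 1: derive anc(a,a) via R0 from red(a,a)
round 1: derive anc(d,g) via R0 from red(d,g)
round 1: derive anc(d,j) via R0 from red(d,j)
round 1: derive anc(f,b) via R0 from red(f,b)
round 1: derive anc(g,g) via R0 from red(g,g)
round 1: derive anc(g,h) via R0 from red(g,h)
round 1: derive anc(h,g) via R0 from red(h,g)
round 1: derive anc(i,f) via R0 from red(i,f)
round 1: derive anc(i,g) via R0 from red(i,g)
round 1: derive anc(j,b) via R0 from red(j,b)
round 1: derive anc(j,j) via R0 from red(j,j)
round 2: derive anc(a,j) via R1 from anc(a,a), blue(a,j)
round 2: derive anc(d,a) via R1 from anc(d,g), blue(g,a)
round 2: derive anc(d,b) via R1 from anc(d,g), blue(g,b)
round 2: derive anc(g,a) via R1 from anc(g,g), blue(g,a)
round 2: derive anc(g,b) via R1 from anc(g,g), blue(g,b)
round 2: derive anc(g,j) via R1 from anc(g,g), blue(g,j)
round 2: derive anc(h,a) via R1 from anc(h,g), blue(g,a)
round 2: derive anc(h,b) via R1 from anc(h,g), blue(g,b)
round 2: derive anc(h,j) via R1 from anc(h,g), blue(g,j)
round 2: derive anc(i,a) via R1 from anc(i,g), blue(g,a)
round 2: derive anc(i,b) via R1 from anc(i,g), blue(g,b)
round 2: derive anc(i,d) via R1 from anc(i,f), blue(f,d)
round 2: derive anc(i,j) via R1 from anc(i,g), blue(g,j)
round 2: derive anc(j,g) via R1 from anc(j,j), blue(j,g)
round 2: derive reach(a) via R2 from anc(a,a), anc(a,a)
round 2: derive reach(d) via R2 from anc(d,g), anc(g,g)
round 2: derive reach(g) via R2 from anc(g,g), anc(g,g)
round 2: derive reach(h) via R2 from anc(h,g), anc(g,g)
round 2: derive reach(i) via R2 from anc(i,f), anc(f,b)
round 2: derive reach(j) via R2 from anc(j,j), anc(j,b)
round 3: derive anc(a,b) via R1 from anc(a,j), blue(j,b)
round 3: derive anc(a,g) via R1 from anc(a,j), blue(j,g)
round 3: derive anc(j,a) via R1 from anc(j,g), blue(g,a)

reach(i)  [via R2]
  anc(i,f)  [via R0]
    red(i,f)  [fact]
  anc(f,b)  [via R0]
    red(f,b)  [fact]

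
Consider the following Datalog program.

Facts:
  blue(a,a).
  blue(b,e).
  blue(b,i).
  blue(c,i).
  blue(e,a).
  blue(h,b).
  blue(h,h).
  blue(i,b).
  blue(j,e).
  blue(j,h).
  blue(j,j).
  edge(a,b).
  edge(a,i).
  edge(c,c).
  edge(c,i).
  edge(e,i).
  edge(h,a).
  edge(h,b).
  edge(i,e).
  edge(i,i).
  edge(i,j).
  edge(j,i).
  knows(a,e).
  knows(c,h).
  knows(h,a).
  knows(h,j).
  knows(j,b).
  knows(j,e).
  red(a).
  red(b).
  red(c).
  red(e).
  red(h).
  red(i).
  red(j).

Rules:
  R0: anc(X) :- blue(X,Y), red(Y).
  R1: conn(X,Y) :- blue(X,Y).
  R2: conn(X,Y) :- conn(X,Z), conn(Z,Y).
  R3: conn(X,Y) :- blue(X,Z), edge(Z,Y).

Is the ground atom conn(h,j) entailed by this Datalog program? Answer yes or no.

round 1: derive conn(a,a) via R1 from blue(a,a)
round 1: derive conn(b,e) via R1 from blue(b,e)
round 1: derive conn(b,i) via R1 from blue(b,i)
round 1: derive conn(c,i) via R1 from blue(c,i)
round 1: derive conn(e,a) via R1 from blue(e,a)
round 1: derive conn(h,b) via R1 from blue(h,b)
round 1: derive conn(h,h) via R1 from blue(h,h)
round 1: derive conn(i,b) via R1 from blue(i,b)
round 1: derive conn(j,e) via R1 from blue(j,e)
round 1: derive conn(j,h) via R1 from blue(j,h)
round 1: derive conn(j,j) via R1 from blue(j,j)
round 1: derive conn(a,b) via R3 from blue(a,a), edge(a,b)
round 1: derive conn(a,i) via R3 from blue(a,a), edge(a,i)
round 1: derive conn(b,j) via R3 from blue(b,i), edge(i,j)
round 1: derive conn(c,e) via R3 from blue(c,i), edge(i,e)
round 1: derive conn(c,j) via R3 from blue(c,i), edge(i,j)
round 1: derive conn(e,b) via R3 from blue(e,a), edge(a,b)
round 1: derive conn(e,i) via R3 from blue(e,a), edge(a,i)
round 1: derive conn(h,a) via R3 from blue(h,h), edge(h,a)
round 1: derive conn(j,a) via R3 from blue(j,h), edge(h,a)
round 1: derive conn(j,b) via R3 from blue(j,h), edge(h,b)
round 1: derive conn(j,i) via R3 from blue(j,e), edge(e,i)
round 2: derive conn(a,e) via R2 from conn(a,b), conn(b,e)
round 2: derive conn(a,j) via R2 from conn(a,b), conn(b,j)
round 2: derive conn(b,a) via R2 from conn(b,e), conn(e,a)
round 2: derive conn(b,b) via R2 from conn(b,e), conn(e,b)
round 2: derive conn(b,h) via R2 from conn(b,j), conn(j,h)
round 2: derive conn(c,a) via R2 from conn(c,e), conn(e,a)
round 2: derive conn(c,b) via R2 from conn(c,e), conn(e,b)
round 2: derive conn(c,h) via R2 from conn(c,j), conn(j,h)
round 2: derive conn(e,e) via R2 from conn(e,b), conn(b,e)
round 2: derive conn(e,j) via R2 from conn(e,b), conn(b,j)
round 2: derive conn(h,e) via R2 from conn(h,b), conn(b,e)
round 2: derive conn(h,i) via R2 from conn(h,a), conn(a,i)
round 2: derive conn(h,j) via R2 from conn(h,b), conn(b,j)
round 2: derive conn(i,e) via R2 from conn(i,b), conn(b,e)
round 2: derive conn(i,i) via R2 from conn(i,b), conn(b,i)
round 2: derive conn(i,j) via R2 from conn(i,b), conn(b,j)
round 3: derive conn(a,h) via R2 from conn(a,b), conn(b,h)
round 3: derive conn(e,h) via R2 from conn(e,b), conn(b,h)
round 3: derive conn(i,a) via R2 from conn(i,b), conn(b,a)
round 3: derive conn(i,h) via R2 from conn(i,b), conn(b,h)

yes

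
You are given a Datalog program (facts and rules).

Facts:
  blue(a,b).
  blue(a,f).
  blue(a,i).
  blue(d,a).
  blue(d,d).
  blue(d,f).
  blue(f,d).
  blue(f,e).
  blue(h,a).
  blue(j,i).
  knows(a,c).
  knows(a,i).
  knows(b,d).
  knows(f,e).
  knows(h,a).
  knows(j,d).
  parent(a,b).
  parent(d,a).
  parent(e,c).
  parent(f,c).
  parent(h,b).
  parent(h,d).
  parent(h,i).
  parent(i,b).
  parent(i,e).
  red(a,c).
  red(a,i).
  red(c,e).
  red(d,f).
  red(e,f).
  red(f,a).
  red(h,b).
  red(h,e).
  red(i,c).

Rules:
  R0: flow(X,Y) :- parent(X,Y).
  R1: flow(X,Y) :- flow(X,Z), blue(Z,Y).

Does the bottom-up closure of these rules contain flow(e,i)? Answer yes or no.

no

round 1: derive flow(a,b) via R0 from parent(a,b)
round 1: derive flow(d,a) via R0 from parent(d,a)
round 1: derive flow(e,c) via R0 from parent(e,c)
round 1: derive flow(f,c) via R0 from parent(f,c)
round 1: derive flow(h,b) via R0 from parent(h,b)
round 1: derive flow(h,d) via R0 from parent(h,d)
round 1: derive flow(h,i) via R0 from parent(h,i)
round 1: derive flow(i,b) via R0 from parent(i,b)
round 1: derive flow(i,e) via R0 from parent(i,e)
round 2: derive flow(d,b) via R1 from flow(d,a), blue(a,b)
round 2: derive flow(d,f) via R1 from flow(d,a), blue(a,f)
round 2: derive flow(d,i) via R1 from flow(d,a), blue(a,i)
round 2: derive flow(h,a) via R1 from flow(h,d), blue(d,a)
round 2: derive flow(h,f) via R1 from flow(h,d), blue(d,f)
round 3: derive flow(d,d) via R1 from flow(d,f), blue(f,d)
round 3: derive flow(d,e) via R1 from flow(d,f), blue(f,e)
round 3: derive flow(h,e) via R1 from flow(h,f), blue(f,e)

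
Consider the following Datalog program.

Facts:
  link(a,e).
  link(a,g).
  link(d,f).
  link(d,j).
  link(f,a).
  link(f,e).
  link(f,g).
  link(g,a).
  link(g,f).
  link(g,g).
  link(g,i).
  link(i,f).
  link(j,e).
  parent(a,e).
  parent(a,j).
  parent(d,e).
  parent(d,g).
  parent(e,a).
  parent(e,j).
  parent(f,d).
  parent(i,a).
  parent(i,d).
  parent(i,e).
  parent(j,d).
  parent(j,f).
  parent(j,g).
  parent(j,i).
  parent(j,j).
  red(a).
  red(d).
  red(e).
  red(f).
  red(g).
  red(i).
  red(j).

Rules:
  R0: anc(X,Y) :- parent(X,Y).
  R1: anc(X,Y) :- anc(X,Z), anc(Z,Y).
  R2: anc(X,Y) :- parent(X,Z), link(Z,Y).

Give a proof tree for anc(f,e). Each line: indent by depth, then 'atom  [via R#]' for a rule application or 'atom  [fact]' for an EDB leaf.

round 1: derive anc(a,e) via R0 from parent(a,e)
round 1: derive anc(a,j) via R0 from parent(a,j)
round 1: derive anc(d,e) via R0 from parent(d,e)
round 1: derive anc(d,g) via R0 from parent(d,g)
round 1: derive anc(e,a) via R0 from parent(e,a)
round 1: derive anc(e,j) via R0 from parent(e,j)
round 1: derive anc(f,d) via R0 from parent(f,d)
round 1: derive anc(i,a) via R0 from parent(i,a)
round 1: derive anc(i,d) via R0 from parent(i,d)
round 1: derive anc(i,e) via R0 from parent(i,e)
round 1: derive anc(j,d) via R0 from parent(j,d)
round 1: derive anc(j,f) via R0 from parent(j,f)
round 1: derive anc(j,g) via R0 from parent(j,g)
round 1: derive anc(j,i) via R0 from parent(j,i)
round 1: derive anc(j,j) via R0 from parent(j,j)
round 1: derive anc(d,a) via R2 from parent(d,g), link(g,a)
round 1: derive anc(d,f) via R2 from parent(d,g), link(g,f)
round 1: derive anc(d,i) via R2 from parent(d,g), link(g,i)
round 1: derive anc(e,e) via R2 from parent(e,a), link(a,e)
round 1: derive anc(e,g) via R2 from parent(e,a), link(a,g)
round 1: derive anc(f,f) via R2 from parent(f,d), link(d,f)
round 1: derive anc(f,j) via R2 from parent(f,d), link(d,j)
round 1: derive anc(i,f) via R2 from parent(i,d), link(d,f)
round 1: derive anc(i,g) via R2 from parent(i,a), link(a,g)
round 1: derive anc(i,j) via R2 from parent(i,d), link(d,j)
round 1: derive anc(j,a) via R2 from parent(j,f), link(f,a)
round 1: derive anc(j,e) via R2 from parent(j,f), link(f,e)
round 2: derive anc(a,a) via R1 from anc(a,e), anc(e,a)
round 2: derive anc(a,d) via R1 from anc(a,j), anc(j,d)
round 2: derive anc(a,f) via R1 from anc(a,j), anc(j,f)
round 2: derive anc(a,g) via R1 from anc(a,e), anc(e,g)
round 2: derive anc(a,i) via R1 from anc(a,j), anc(j,i)
round 2: derive anc(d,d) via R1 from anc(d,f), anc(f,d)
round 2: derive anc(d,j) via R1 from anc(d,a), anc(a,j)
round 2: derive anc(e,d) via R1 from anc(e,j), anc(j,d)
round 2: derive anc(e,f) via R1 from anc(e,j), anc(j,f)
round 2: derive anc(e,i) via R1 from anc(e,j), anc(j,i)
round 2: derive anc(f,a) via R1 from anc(f,d), anc(d,a)
round 2: derive anc(f,e) via R1 from anc(f,d), anc(d,e)
round 2: derive anc(f,g) via R1 from anc(f,d), anc(d,g)
round 2: derive anc(f,i) via R1 from anc(f,d), anc(d,i)
round 2: derive anc(i,i) via R1 from anc(i,d), anc(d,i)

anc(f,e)  [via R1]
  anc(f,d)  [via R0]
    parent(f,d)  [fact]
  anc(d,e)  [via R0]
    parent(d,e)  [fact]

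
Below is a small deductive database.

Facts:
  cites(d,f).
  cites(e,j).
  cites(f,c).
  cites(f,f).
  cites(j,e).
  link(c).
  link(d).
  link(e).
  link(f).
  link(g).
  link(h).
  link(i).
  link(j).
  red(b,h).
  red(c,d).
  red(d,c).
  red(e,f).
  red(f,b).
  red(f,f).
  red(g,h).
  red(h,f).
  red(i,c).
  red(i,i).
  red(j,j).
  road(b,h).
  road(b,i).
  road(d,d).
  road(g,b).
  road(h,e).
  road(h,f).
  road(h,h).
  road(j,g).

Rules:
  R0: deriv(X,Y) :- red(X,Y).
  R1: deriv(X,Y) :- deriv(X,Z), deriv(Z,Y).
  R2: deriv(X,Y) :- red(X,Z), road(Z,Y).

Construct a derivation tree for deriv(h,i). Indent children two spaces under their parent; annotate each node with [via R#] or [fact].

deriv(h,i)  [via R1]
  deriv(h,f)  [via R0]
    red(h,f)  [fact]
  deriv(f,i)  [via R2]
    red(f,b)  [fact]
    road(b,i)  [fact]

round 1: derive deriv(b,h) via R0 from red(b,h)
round 1: derive deriv(c,d) via R0 from red(c,d)
round 1: derive deriv(d,c) via R0 from red(d,c)
round 1: derive deriv(e,f) via R0 from red(e,f)
round 1: derive deriv(f,b) via R0 from red(f,b)
round 1: derive deriv(f,f) via R0 from red(f,f)
round 1: derive deriv(g,h) via R0 from red(g,h)
round 1: derive deriv(h,f) via R0 from red(h,f)
round 1: derive deriv(i,c) via R0 from red(i,c)
round 1: derive deriv(i,i) via R0 from red(i,i)
round 1: derive deriv(j,j) via R0 from red(j,j)
round 1: derive deriv(b,e) via R2 from red(b,h), road(h,e)
round 1: derive deriv(b,f) via R2 from red(b,h), road(h,f)
round 1: derive deriv(f,h) via R2 from red(f,b), road(b,h)
round 1: derive deriv(f,i) via R2 from red(f,b), road(b,i)
round 1: derive deriv(g,e) via R2 from red(g,h), road(h,e)
round 1: derive deriv(g,f) via R2 from red(g,h), road(h,f)
round 1: derive deriv(j,g) via R2 from red(j,j), road(j,g)
round 2: derive deriv(b,b) via R1 from deriv(b,f), deriv(f,b)
round 2: derive deriv(b,i) via R1 from deriv(b,f), deriv(f,i)
round 2: derive deriv(c,c) via R1 from deriv(c,d), deriv(d,c)
round 2: derive deriv(d,d) via R1 from deriv(d,c), deriv(c,d)
round 2: derive deriv(e,b) via R1 from deriv(e,f), deriv(f,b)
round 2: derive deriv(e,h) via R1 from deriv(e,f), deriv(f,h)
round 2: derive deriv(e,i) via R1 from deriv(e,f), deriv(f,i)
round 2: derive deriv(f,c) via R1 from deriv(f,i), deriv(i,c)
round 2: derive deriv(f,e) via R1 from deriv(f,b), deriv(b,e)
round 2: derive deriv(g,b) via R1 from deriv(g,f), deriv(f,b)
round 2: derive deriv(g,i) via R1 from deriv(g,f), deriv(f,i)
round 2: derive deriv(h,b) via R1 from deriv(h,f), deriv(f,b)
round 2: derive deriv(h,h) via R1 from deriv(h,f), deriv(f,h)
round 2: derive deriv(h,i) via R1 from deriv(h,f), deriv(f,i)
round 2: derive deriv(i,d) via R1 from deriv(i,c), deriv(c,d)
round 2: derive deriv(j,e) via R1 from deriv(j,g), deriv(g,e)
round 2: derive deriv(j,f) via R1 from deriv(j,g), deriv(g,f)
round 2: derive deriv(j,h) via R1 from deriv(j,g), deriv(g,h)
round 3: derive deriv(b,c) via R1 from deriv(b,f), deriv(f,c)
round 3: derive deriv(b,d) via R1 from deriv(b,i), deriv(i,d)
round 3: derive deriv(e,c) via R1 from deriv(e,f), deriv(f,c)
round 3: derive deriv(e,d) via R1 from deriv(e,i), deriv(i,d)
round 3: derive deriv(e,e) via R1 from deriv(e,b), deriv(b,e)
round 3: derive deriv(f,d) via R1 from deriv(f,c), deriv(c,d)
round 3: derive deriv(g,c) via R1 from deriv(g,f), deriv(f,c)
round 3: derive deriv(g,d) via R1 from deriv(g,i), deriv(i,d)
round 3: derive deriv(h,c) via R1 from deriv(h,f), deriv(f,c)
round 3: derive deriv(h,d) via R1 from deriv(h,i), deriv(i,d)
round 3: derive deriv(h,e) via R1 from deriv(h,b), deriv(b,e)
round 3: derive deriv(j,b) via R1 from deriv(j,e), deriv(e,b)
round 3: derive deriv(j,c) via R1 from deriv(j,f), deriv(f,c)
round 3: derive deriv(j,i) via R1 from deriv(j,e), deriv(e,i)
round 4: derive deriv(j,d) via R1 from deriv(j,b), deriv(b,d)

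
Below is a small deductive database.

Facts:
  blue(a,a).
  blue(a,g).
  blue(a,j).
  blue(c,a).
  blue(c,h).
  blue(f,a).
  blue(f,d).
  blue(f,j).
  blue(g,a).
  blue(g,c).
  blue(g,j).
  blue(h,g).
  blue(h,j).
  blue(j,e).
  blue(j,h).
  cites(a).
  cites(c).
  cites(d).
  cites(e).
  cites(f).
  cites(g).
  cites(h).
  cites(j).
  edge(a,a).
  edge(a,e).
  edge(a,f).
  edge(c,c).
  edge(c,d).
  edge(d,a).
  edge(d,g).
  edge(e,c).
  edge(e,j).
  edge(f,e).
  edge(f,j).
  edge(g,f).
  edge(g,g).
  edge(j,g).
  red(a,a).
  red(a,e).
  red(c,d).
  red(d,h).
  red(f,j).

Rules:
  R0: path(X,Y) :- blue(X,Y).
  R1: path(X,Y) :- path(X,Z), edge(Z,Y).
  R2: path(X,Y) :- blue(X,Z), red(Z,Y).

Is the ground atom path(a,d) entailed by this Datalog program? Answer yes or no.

yes

round 1: derive path(a,a) via R0 from blue(a,a)
round 1: derive path(a,g) via R0 from blue(a,g)
round 1: derive path(a,j) via R0 from blue(a,j)
round 1: derive path(c,a) via R0 from blue(c,a)
round 1: derive path(c,h) via R0 from blue(c,h)
round 1: derive path(f,a) via R0 from blue(f,a)
round 1: derive path(f,d) via R0 from blue(f,d)
round 1: derive path(f,j) via R0 from blue(f,j)
round 1: derive path(g,a) via R0 from blue(g,a)
round 1: derive path(g,c) via R0 from blue(g,c)
round 1: derive path(g,j) via R0 from blue(g,j)
round 1: derive path(h,g) via R0 from blue(h,g)
round 1: derive path(h,j) via R0 from blue(h,j)
round 1: derive path(j,e) via R0 from blue(j,e)
round 1: derive path(j,h) via R0 from blue(j,h)
round 1: derive path(a,e) via R2 from blue(a,a), red(a,e)
round 1: derive path(c,e) via R2 from blue(c,a), red(a,e)
round 1: derive path(f,e) via R2 from blue(f,a), red(a,e)
round 1: derive path(f,h) via R2 from blue(f,d), red(d,h)
round 1: derive path(g,d) via R2 from blue(g,c), red(c,d)
round 1: derive path(g,e) via R2 from blue(g,a), red(a,e)
round 2: derive path(a,c) via R1 from path(a,e), edge(e,c)
round 2: derive path(a,f) via R1 from path(a,a), edge(a,f)
round 2: derive path(c,c) via R1 from path(c,e), edge(e,c)
round 2: derive path(c,f) via R1 from path(c,a), edge(a,f)
round 2: derive path(c,j) via R1 from path(c,e), edge(e,j)
round 2: derive path(f,c) via R1 from path(f,e), edge(e,c)
round 2: derive path(f,f) via R1 from path(f,a), edge(a,f)
round 2: derive path(f,g) via R1 from path(f,d), edge(d,g)
round 2: derive path(g,f) via R1 from path(g,a), edge(a,f)
round 2: derive path(g,g) via R1 from path(g,d), edge(d,g)
round 2: derive path(h,f) via R1 from path(h,g), edge(g,f)
round 2: derive path(j,c) via R1 from path(j,e), edge(e,c)
round 2: derive path(j,j) via R1 from path(j,e), edge(e,j)
round 3: derive path(a,d) via R1 from path(a,c), edge(c,d)
round 3: derive path(c,d) via R1 from path(c,c), edge(c,d)
round 3: derive path(c,g) via R1 from path(c,j), edge(j,g)
round 3: derive path(h,e) via R1 from path(h,f), edge(f,e)
round 3: derive path(j,d) via R1 from path(j,c), edge(c,d)
round 3: derive path(j,g) via R1 from path(j,j), edge(j,g)
round 4: derive path(h,c) via R1 from path(h,e), edge(e,c)
round 4: derive path(j,a) via R1 from path(j,d), edge(d,a)
round 4: derive path(j,f) via R1 from path(j,g), edge(g,f)
round 5: derive path(h,d) via R1 from path(h,c), edge(c,d)
round 6: derive path(h,a) via R1 from path(h,d), edge(d,a)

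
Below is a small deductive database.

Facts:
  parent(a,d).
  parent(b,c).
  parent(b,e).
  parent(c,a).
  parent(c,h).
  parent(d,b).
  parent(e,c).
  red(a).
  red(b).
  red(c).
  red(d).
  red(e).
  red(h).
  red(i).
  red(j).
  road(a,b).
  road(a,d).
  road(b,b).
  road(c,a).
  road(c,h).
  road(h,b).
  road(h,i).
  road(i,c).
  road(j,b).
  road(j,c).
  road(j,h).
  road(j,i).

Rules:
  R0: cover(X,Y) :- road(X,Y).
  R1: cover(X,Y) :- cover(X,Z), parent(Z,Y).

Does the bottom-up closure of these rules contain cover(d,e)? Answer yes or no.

no

round 1: derive cover(a,b) via R0 from road(a,b)
round 1: derive cover(a,d) via R0 from road(a,d)
round 1: derive cover(b,b) via R0 from road(b,b)
round 1: derive cover(c,a) via R0 from road(c,a)
round 1: derive cover(c,h) via R0 from road(c,h)
round 1: derive cover(h,b) via R0 from road(h,b)
round 1: derive cover(h,i) via R0 from road(h,i)
round 1: derive cover(i,c) via R0 from road(i,c)
round 1: derive cover(j,b) via R0 from road(j,b)
round 1: derive cover(j,c) via R0 from road(j,c)
round 1: derive cover(j,h) via R0 from road(j,h)
round 1: derive cover(j,i) via R0 from road(j,i)
round 2: derive cover(a,c) via R1 from cover(a,b), parent(b,c)
round 2: derive cover(a,e) via R1 from cover(a,b), parent(b,e)
round 2: derive cover(b,c) via R1 from cover(b,b), parent(b,c)
round 2: derive cover(b,e) via R1 from cover(b,b), parent(b,e)
round 2: derive cover(c,d) via R1 from cover(c,a), parent(a,d)
round 2: derive cover(h,c) via R1 from cover(h,b), parent(b,c)
round 2: derive cover(h,e) via R1 from cover(h,b), parent(b,e)
round 2: derive cover(i,a) via R1 from cover(i,c), parent(c,a)
round 2: derive cover(i,h) via R1 from cover(i,c), parent(c,h)
round 2: derive cover(j,a) via R1 from cover(j,c), parent(c,a)
round 2: derive cover(j,e) via R1 from cover(j,b), parent(b,e)
round 3: derive cover(a,a) via R1 from cover(a,c), parent(c,a)
round 3: derive cover(a,h) via R1 from cover(a,c), parent(c,h)
round 3: derive cover(b,a) via R1 from cover(b,c), parent(c,a)
round 3: derive cover(b,h) via R1 from cover(b,c), parent(c,h)
round 3: derive cover(c,b) via R1 from cover(c,d), parent(d,b)
round 3: derive cover(h,a) via R1 from cover(h,c), parent(c,a)
round 3: derive cover(h,h) via R1 from cover(h,c), parent(c,h)
round 3: derive cover(i,d) via R1 from cover(i,a), parent(a,d)
round 3: derive cover(j,d) via R1 from cover(j,a), parent(a,d)
round 4: derive cover(b,d) via R1 from cover(b,a), parent(a,d)
round 4: derive cover(c,c) via R1 from cover(c,b), parent(b,c)
round 4: derive cover(c,e) via R1 from cover(c,b), parent(b,e)
round 4: derive cover(h,d) via R1 from cover(h,a), parent(a,d)
round 4: derive cover(i,b) via R1 from cover(i,d), parent(d,b)
round 5: derive cover(i,e) via R1 from cover(i,b), parent(b,e)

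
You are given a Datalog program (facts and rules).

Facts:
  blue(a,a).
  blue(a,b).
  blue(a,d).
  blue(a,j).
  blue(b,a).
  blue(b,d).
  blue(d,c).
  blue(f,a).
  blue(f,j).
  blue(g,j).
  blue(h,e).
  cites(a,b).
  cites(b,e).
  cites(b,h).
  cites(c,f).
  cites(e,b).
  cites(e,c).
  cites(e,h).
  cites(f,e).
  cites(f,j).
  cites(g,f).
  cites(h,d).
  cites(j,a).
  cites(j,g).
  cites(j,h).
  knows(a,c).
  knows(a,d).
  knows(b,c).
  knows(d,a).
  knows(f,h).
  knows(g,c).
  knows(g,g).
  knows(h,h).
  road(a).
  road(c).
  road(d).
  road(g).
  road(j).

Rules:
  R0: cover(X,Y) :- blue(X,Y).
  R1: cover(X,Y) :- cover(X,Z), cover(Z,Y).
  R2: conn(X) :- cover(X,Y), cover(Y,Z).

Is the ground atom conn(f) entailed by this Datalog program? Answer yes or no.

round 1: derive cover(a,a) via R0 from blue(a,a)
round 1: derive cover(a,b) via R0 from blue(a,b)
round 1: derive cover(a,d) via R0 from blue(a,d)
round 1: derive cover(a,j) via R0 from blue(a,j)
round 1: derive cover(b,a) via R0 from blue(b,a)
round 1: derive cover(b,d) via R0 from blue(b,d)
round 1: derive cover(d,c) via R0 from blue(d,c)
round 1: derive cover(f,a) via R0 from blue(f,a)
round 1: derive cover(f,j) via R0 from blue(f,j)
round 1: derive cover(g,j) via R0 from blue(g,j)
round 1: derive cover(h,e) via R0 from blue(h,e)
round 2: derive cover(a,c) via R1 from cover(a,d), cover(d,c)
round 2: derive cover(b,b) via R1 from cover(b,a), cover(a,b)
round 2: derive cover(b,c) via R1 from cover(b,d), cover(d,c)
round 2: derive cover(b,j) via R1 from cover(b,a), cover(a,j)
round 2: derive cover(f,b) via R1 from cover(f,a), cover(a,b)
round 2: derive cover(f,d) via R1 from cover(f,a), cover(a,d)
round 2: derive conn(a) via R2 from cover(a,a), cover(a,a)
round 2: derive conn(b) via R2 from cover(b,a), cover(a,a)
round 2: derive conn(f) via R2 from cover(f,a), cover(a,a)
round 3: derive cover(f,c) via R1 from cover(f,a), cover(a,c)

yes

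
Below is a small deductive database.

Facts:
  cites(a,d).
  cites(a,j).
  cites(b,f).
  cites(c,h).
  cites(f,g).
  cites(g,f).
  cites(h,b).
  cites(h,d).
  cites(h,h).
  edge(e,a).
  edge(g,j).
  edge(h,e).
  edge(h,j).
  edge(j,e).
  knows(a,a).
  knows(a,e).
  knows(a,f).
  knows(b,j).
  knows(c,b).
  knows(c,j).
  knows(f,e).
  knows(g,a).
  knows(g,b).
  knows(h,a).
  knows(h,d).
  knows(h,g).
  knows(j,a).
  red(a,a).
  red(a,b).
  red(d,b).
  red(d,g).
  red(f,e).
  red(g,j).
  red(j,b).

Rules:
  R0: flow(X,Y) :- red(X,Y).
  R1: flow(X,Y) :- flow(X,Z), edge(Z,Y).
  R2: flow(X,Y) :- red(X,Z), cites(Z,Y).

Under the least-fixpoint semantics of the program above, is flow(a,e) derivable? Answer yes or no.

yes

round 1: derive flow(a,a) via R0 from red(a,a)
round 1: derive flow(a,b) via R0 from red(a,b)
round 1: derive flow(d,b) via R0 from red(d,b)
round 1: derive flow(d,g) via R0 from red(d,g)
round 1: derive flow(f,e) via R0 from red(f,e)
round 1: derive flow(g,j) via R0 from red(g,j)
round 1: derive flow(j,b) via R0 from red(j,b)
round 1: derive flow(a,d) via R2 from red(a,a), cites(a,d)
round 1: derive flow(a,f) via R2 from red(a,b), cites(b,f)
round 1: derive flow(a,j) via R2 from red(a,a), cites(a,j)
round 1: derive flow(d,f) via R2 from red(d,b), cites(b,f)
round 1: derive flow(j,f) via R2 from red(j,b), cites(b,f)
round 2: derive flow(a,e) via R1 from flow(a,j), edge(j,e)
round 2: derive flow(d,j) via R1 from flow(d,g), edge(g,j)
round 2: derive flow(f,a) via R1 from flow(f,e), edge(e,a)
round 2: derive flow(g,e) via R1 from flow(g,j), edge(j,e)
round 3: derive flow(d,e) via R1 from flow(d,j), edge(j,e)
round 3: derive flow(g,a) via R1 from flow(g,e), edge(e,a)
round 4: derive flow(d,a) via R1 from flow(d,e), edge(e,a)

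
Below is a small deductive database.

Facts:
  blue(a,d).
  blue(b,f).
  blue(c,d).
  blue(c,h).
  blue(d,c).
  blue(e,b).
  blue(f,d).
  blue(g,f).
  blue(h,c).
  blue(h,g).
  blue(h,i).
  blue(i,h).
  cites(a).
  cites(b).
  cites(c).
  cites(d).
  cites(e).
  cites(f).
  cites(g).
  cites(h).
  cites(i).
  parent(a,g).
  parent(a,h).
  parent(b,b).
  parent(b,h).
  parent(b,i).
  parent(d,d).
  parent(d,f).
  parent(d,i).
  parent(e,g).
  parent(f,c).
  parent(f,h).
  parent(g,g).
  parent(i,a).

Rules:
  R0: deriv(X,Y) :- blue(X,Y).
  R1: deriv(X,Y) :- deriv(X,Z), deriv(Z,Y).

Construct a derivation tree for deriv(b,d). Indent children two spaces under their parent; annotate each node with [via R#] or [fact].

round 1: derive deriv(a,d) via R0 from blue(a,d)
round 1: derive deriv(b,f) via R0 from blue(b,f)
round 1: derive deriv(c,d) via R0 from blue(c,d)
round 1: derive deriv(c,h) via R0 from blue(c,h)
round 1: derive deriv(d,c) via R0 from blue(d,c)
round 1: derive deriv(e,b) via R0 from blue(e,b)
round 1: derive deriv(f,d) via R0 from blue(f,d)
round 1: derive deriv(g,f) via R0 from blue(g,f)
round 1: derive deriv(h,c) via R0 from blue(h,c)
round 1: derive deriv(h,g) via R0 from blue(h,g)
round 1: derive deriv(h,i) via R0 from blue(h,i)
round 1: derive deriv(i,h) via R0 from blue(i,h)
round 2: derive deriv(a,c) via R1 from deriv(a,d), deriv(d,c)
round 2: derive deriv(b,d) via R1 from deriv(b,f), deriv(f,d)
round 2: derive deriv(c,c) via R1 from deriv(c,d), deriv(d,c)
round 2: derive deriv(c,g) via R1 from deriv(c,h), deriv(h,g)
round 2: derive deriv(c,i) via R1 from deriv(c,h), deriv(h,i)
round 2: derive deriv(d,d) via R1 from deriv(d,c), deriv(c,d)
round 2: derive deriv(d,h) via R1 from deriv(d,c), deriv(c,h)
round 2: derive deriv(e,f) via R1 from deriv(e,b), deriv(b,f)
round 2: derive deriv(f,c) via R1 from deriv(f,d), deriv(d,c)
round 2: derive deriv(g,d) via R1 from deriv(g,f), deriv(f,d)
round 2: derive deriv(h,d) via R1 from deriv(h,c), deriv(c,d)
round 2: derive deriv(h,f) via R1 from deriv(h,g), deriv(g,f)
round 2: derive deriv(h,h) via R1 from deriv(h,c), deriv(c,h)
round 2: derive deriv(i,c) via R1 from deriv(i,h), deriv(h,c)
round 2: derive deriv(i,g) via R1 from deriv(i,h), deriv(h,g)
round 2: derive deriv(i,i) via R1 from deriv(i,h), deriv(h,i)
round 3: derive deriv(a,g) via R1 from deriv(a,c), deriv(c,g)
round 3: derive deriv(a,h) via R1 from deriv(a,c), deriv(c,h)
round 3: derive deriv(a,i) via R1 from deriv(a,c), deriv(c,i)
round 3: derive deriv(b,c) via R1 from deriv(b,d), deriv(d,c)
round 3: derive deriv(b,h) via R1 from deriv(b,d), deriv(d,h)
round 3: derive deriv(c,f) via R1 from deriv(c,g), deriv(g,f)
round 3: derive deriv(d,f) via R1 from deriv(d,h), deriv(h,f)
round 3: derive deriv(d,g) via R1 from deriv(d,c), deriv(c,g)
round 3: derive deriv(d,i) via R1 from deriv(d,c), deriv(c,i)
round 3: derive deriv(e,c) via R1 from deriv(e,f), deriv(f,c)
round 3: derive deriv(e,d) via R1 from deriv(e,b), deriv(b,d)
round 3: derive deriv(f,g) via R1 from deriv(f,c), deriv(c,g)
round 3: derive deriv(f,h) via R1 from deriv(f,c), deriv(c,h)
round 3: derive deriv(f,i) via R1 from deriv(f,c), deriv(c,i)
round 3: derive deriv(g,c) via R1 from deriv(g,d), deriv(d,c)
round 3: derive deriv(g,h) via R1 from deriv(g,d), deriv(d,h)
round 3: derive deriv(i,d) via R1 from deriv(i,c), deriv(c,d)
round 3: derive deriv(i,f) via R1 from deriv(i,g), deriv(g,f)
round 4: derive deriv(a,f) via R1 from deriv(a,c), deriv(c,f)
round 4: derive deriv(b,g) via R1 from deriv(b,c), deriv(c,g)
round 4: derive deriv(b,i) via R1 from deriv(b,c), deriv(c,i)
round 4: derive deriv(e,g) via R1 from deriv(e,c), deriv(c,g)
round 4: derive deriv(e,h) via R1 from deriv(e,b), deriv(b,h)
round 4: derive deriv(e,i) via R1 from deriv(e,c), deriv(c,i)
round 4: derive deriv(f,f) via R1 from deriv(f,c), deriv(c,f)
round 4: derive deriv(g,g) via R1 from deriv(g,c), deriv(c,g)
round 4: derive deriv(g,i) via R1 from deriv(g,c), deriv(c,i)

deriv(b,d)  [via R1]
  deriv(b,f)  [via R0]
    blue(b,f)  [fact]
  deriv(f,d)  [via R0]
    blue(f,d)  [fact]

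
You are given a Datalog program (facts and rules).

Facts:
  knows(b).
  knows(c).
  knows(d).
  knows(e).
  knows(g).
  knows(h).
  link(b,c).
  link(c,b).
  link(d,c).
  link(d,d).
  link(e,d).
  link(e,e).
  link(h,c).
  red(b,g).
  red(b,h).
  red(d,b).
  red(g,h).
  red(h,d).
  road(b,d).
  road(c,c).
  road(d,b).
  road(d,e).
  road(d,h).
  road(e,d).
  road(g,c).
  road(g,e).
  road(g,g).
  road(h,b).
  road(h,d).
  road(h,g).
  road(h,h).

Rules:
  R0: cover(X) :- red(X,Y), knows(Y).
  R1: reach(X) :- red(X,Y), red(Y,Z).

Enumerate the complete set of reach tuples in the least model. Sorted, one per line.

round 1: derive reach(b) via R1 from red(b,g), red(g,h)
round 1: derive reach(d) via R1 from red(d,b), red(b,g)
round 1: derive reach(g) via R1 from red(g,h), red(h,d)
round 1: derive reach(h) via R1 from red(h,d), red(d,b)

reach(b)
reach(d)
reach(g)
reach(h)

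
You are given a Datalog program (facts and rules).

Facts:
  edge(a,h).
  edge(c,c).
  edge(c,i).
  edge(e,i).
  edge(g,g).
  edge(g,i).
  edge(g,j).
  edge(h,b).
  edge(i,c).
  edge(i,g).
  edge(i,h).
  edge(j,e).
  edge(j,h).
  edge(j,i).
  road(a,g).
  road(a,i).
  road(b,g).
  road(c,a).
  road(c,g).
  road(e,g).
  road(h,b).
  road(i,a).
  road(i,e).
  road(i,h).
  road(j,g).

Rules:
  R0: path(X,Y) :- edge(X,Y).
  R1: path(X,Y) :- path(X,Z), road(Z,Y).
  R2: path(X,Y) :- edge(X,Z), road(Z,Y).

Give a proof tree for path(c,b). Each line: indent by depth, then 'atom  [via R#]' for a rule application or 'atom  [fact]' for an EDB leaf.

round 1: derive path(a,h) via R0 from edge(a,h)
round 1: derive path(c,c) via R0 from edge(c,c)
round 1: derive path(c,i) via R0 from edge(c,i)
round 1: derive path(e,i) via R0 from edge(e,i)
round 1: derive path(g,g) via R0 from edge(g,g)
round 1: derive path(g,i) via R0 from edge(g,i)
round 1: derive path(g,j) via R0 from edge(g,j)
round 1: derive path(h,b) via R0 from edge(h,b)
round 1: derive path(i,c) via R0 from edge(i,c)
round 1: derive path(i,g) via R0 from edge(i,g)
round 1: derive path(i,h) via R0 from edge(i,h)
round 1: derive path(j,e) via R0 from edge(j,e)
round 1: derive path(j,h) via R0 from edge(j,h)
round 1: derive path(j,i) via R0 from edge(j,i)
round 1: derive path(a,b) via R2 from edge(a,h), road(h,b)
round 1: derive path(c,a) via R2 from edge(c,c), road(c,a)
round 1: derive path(c,e) via R2 from edge(c,i), road(i,e)
round 1: derive path(c,g) via R2 from edge(c,c), road(c,g)
round 1: derive path(c,h) via R2 from edge(c,i), road(i,h)
round 1: derive path(e,a) via R2 from edge(e,i), road(i,a)
round 1: derive path(e,e) via R2 from edge(e,i), road(i,e)
round 1: derive path(e,h) via R2 from edge(e,i), road(i,h)
round 1: derive path(g,a) via R2 from edge(g,i), road(i,a)
round 1: derive path(g,e) via R2 from edge(g,i), road(i,e)
round 1: derive path(g,h) via R2 from edge(g,i), road(i,h)
round 1: derive path(h,g) via R2 from edge(h,b), road(b,g)
round 1: derive path(i,a) via R2 from edge(i,c), road(c,a)
round 1: derive path(i,b) via R2 from edge(i,h), road(h,b)
round 1: derive path(j,a) via R2 from edge(j,i), road(i,a)
round 1: derive path(j,b) via R2 from edge(j,h), road(h,b)
round 1: derive path(j,g) via R2 from edge(j,e), road(e,g)
round 2: derive path(a,g) via R1 from path(a,b), road(b,g)
round 2: derive path(c,b) via R1 from path(c,h), road(h,b)
round 2: derive path(e,b) via R1 from path(e,h), road(h,b)
round 2: derive path(e,g) via R1 from path(e,a), road(a,g)
round 2: derive path(g,b) via R1 from path(g,h), road(h,b)
round 2: derive path(i,i) via R1 from path(i,a), road(a,i)
round 3: derive path(i,e) via R1 from path(i,i), road(i,e)

path(c,b)  [via R1]
  path(c,h)  [via R2]
    edge(c,i)  [fact]
    road(i,h)  [fact]
  road(h,b)  [fact]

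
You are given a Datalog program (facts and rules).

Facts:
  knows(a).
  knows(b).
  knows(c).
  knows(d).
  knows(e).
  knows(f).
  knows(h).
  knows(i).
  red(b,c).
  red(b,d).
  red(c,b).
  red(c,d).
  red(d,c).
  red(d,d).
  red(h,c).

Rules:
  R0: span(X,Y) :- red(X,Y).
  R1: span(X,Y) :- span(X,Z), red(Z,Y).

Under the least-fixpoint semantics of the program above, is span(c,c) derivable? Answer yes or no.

round 1: derive span(b,c) via R0 from red(b,c)
round 1: derive span(b,d) via R0 from red(b,d)
round 1: derive span(c,b) via R0 from red(c,b)
round 1: derive span(c,d) via R0 from red(c,d)
round 1: derive span(d,c) via R0 from red(d,c)
round 1: derive span(d,d) via R0 from red(d,d)
round 1: derive span(h,c) via R0 from red(h,c)
round 2: derive span(b,b) via R1 from span(b,c), red(c,b)
round 2: derive span(c,c) via R1 from span(c,b), red(b,c)
round 2: derive span(d,b) via R1 from span(d,c), red(c,b)
round 2: derive span(h,b) via R1 from span(h,c), red(c,b)
round 2: derive span(h,d) via R1 from span(h,c), red(c,d)

yes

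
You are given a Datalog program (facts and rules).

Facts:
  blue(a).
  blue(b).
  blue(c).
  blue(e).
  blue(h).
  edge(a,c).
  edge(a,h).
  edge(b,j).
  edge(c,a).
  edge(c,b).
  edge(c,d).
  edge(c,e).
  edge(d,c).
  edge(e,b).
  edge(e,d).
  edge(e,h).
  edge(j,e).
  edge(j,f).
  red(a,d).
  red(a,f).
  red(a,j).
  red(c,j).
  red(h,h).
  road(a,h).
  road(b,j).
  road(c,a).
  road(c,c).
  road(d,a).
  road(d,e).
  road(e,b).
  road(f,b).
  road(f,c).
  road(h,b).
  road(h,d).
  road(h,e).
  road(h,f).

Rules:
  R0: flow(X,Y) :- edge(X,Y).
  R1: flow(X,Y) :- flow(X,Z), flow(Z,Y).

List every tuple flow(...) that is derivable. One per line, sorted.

round 1: derive flow(a,c) via R0 from edge(a,c)
round 1: derive flow(a,h) via R0 from edge(a,h)
round 1: derive flow(b,j) via R0 from edge(b,j)
round 1: derive flow(c,a) via R0 from edge(c,a)
round 1: derive flow(c,b) via R0 from edge(c,b)
round 1: derive flow(c,d) via R0 from edge(c,d)
round 1: derive flow(c,e) via R0 from edge(c,e)
round 1: derive flow(d,c) via R0 from edge(d,c)
round 1: derive flow(e,b) via R0 from edge(e,b)
round 1: derive flow(e,d) via R0 from edge(e,d)
round 1: derive flow(e,h) via R0 from edge(e,h)
round 1: derive flow(j,e) via R0 from edge(j,e)
round 1: derive flow(j,f) via R0 from edge(j,f)
round 2: derive flow(a,a) via R1 from flow(a,c), flow(c,a)
round 2: derive flow(a,b) via R1 from flow(a,c), flow(c,b)
round 2: derive flow(a,d) via R1 from flow(a,c), flow(c,d)
round 2: derive flow(a,e) via R1 from flow(a,c), flow(c,e)
round 2: derive flow(b,e) via R1 from flow(b,j), flow(j,e)
round 2: derive flow(b,f) via R1 from flow(b,j), flow(j,f)
round 2: derive flow(c,c) via R1 from flow(c,a), flow(a,c)
round 2: derive flow(c,h) via R1 from flow(c,a), flow(a,h)
round 2: derive flow(c,j) via R1 from flow(c,b), flow(b,j)
round 2: derive flow(d,a) via R1 from flow(d,c), flow(c,a)
round 2: derive flow(d,b) via R1 from flow(d,c), flow(c,b)
round 2: derive flow(d,d) via R1 from flow(d,c), flow(c,d)
round 2: derive flow(d,e) via R1 from flow(d,c), flow(c,e)
round 2: derive flow(e,c) via R1 from flow(e,d), flow(d,c)
round 2: derive flow(e,j) via R1 from flow(e,b), flow(b,j)
round 2: derive flow(j,b) via R1 from flow(j,e), flow(e,b)
round 2: derive flow(j,d) via R1 from flow(j,e), flow(e,d)
round 2: derive flow(j,h) via R1 from flow(j,e), flow(e,h)
round 3: derive flow(a,f) via R1 from flow(a,b), flow(b,f)
round 3: derive flow(a,j) via R1 from flow(a,b), flow(b,j)
round 3: derive flow(b,b) via R1 from flow(b,e), flow(e,b)
round 3: derive flow(b,c) via R1 from flow(b,e), flow(e,c)
round 3: derive flow(b,d) via R1 from flow(b,e), flow(e,d)
round 3: derive flow(b,h) via R1 from flow(b,e), flow(e,h)
round 3: derive flow(c,f) via R1 from flow(c,b), flow(b,f)
round 3: derive flow(d,f) via R1 from flow(d,b), flow(b,f)
round 3: derive flow(d,h) via R1 from flow(d,a), flow(a,h)
round 3: derive flow(d,j) via R1 from flow(d,b), flow(b,j)
round 3: derive flow(e,a) via R1 from flow(e,c), flow(c,a)
round 3: derive flow(e,e) via R1 from flow(e,b), flow(b,e)
round 3: derive flow(e,f) via R1 from flow(e,b), flow(b,f)
round 3: derive flow(j,a) via R1 from flow(j,d), flow(d,a)
round 3: derive flow(j,c) via R1 from flow(j,d), flow(d,c)
round 3: derive flow(j,j) via R1 from flow(j,b), flow(b,j)
round 4: derive flow(b,a) via R1 from flow(b,c), flow(c,a)

flow(a,a)
flow(a,b)
flow(a,c)
flow(a,d)
flow(a,e)
flow(a,f)
flow(a,h)
flow(a,j)
flow(b,a)
flow(b,b)
flow(b,c)
flow(b,d)
flow(b,e)
flow(b,f)
flow(b,h)
flow(b,j)
flow(c,a)
flow(c,b)
flow(c,c)
flow(c,d)
flow(c,e)
flow(c,f)
flow(c,h)
flow(c,j)
flow(d,a)
flow(d,b)
flow(d,c)
flow(d,d)
flow(d,e)
flow(d,f)
flow(d,h)
flow(d,j)
flow(e,a)
flow(e,b)
flow(e,c)
flow(e,d)
flow(e,e)
flow(e,f)
flow(e,h)
flow(e,j)
flow(j,a)
flow(j,b)
flow(j,c)
flow(j,d)
flow(j,e)
flow(j,f)
flow(j,h)
flow(j,j)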